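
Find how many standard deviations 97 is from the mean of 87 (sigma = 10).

1

Step 1: Recall the z-score formula: z = (x - mu) / sigma
Step 2: Substitute values: z = (97 - 87) / 10
Step 3: z = 10 / 10 = 1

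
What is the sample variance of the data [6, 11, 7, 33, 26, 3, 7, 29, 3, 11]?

127.8222

Step 1: Compute the mean: (6 + 11 + 7 + 33 + 26 + 3 + 7 + 29 + 3 + 11) / 10 = 13.6
Step 2: Compute squared deviations from the mean:
  (6 - 13.6)^2 = 57.76
  (11 - 13.6)^2 = 6.76
  (7 - 13.6)^2 = 43.56
  (33 - 13.6)^2 = 376.36
  (26 - 13.6)^2 = 153.76
  (3 - 13.6)^2 = 112.36
  (7 - 13.6)^2 = 43.56
  (29 - 13.6)^2 = 237.16
  (3 - 13.6)^2 = 112.36
  (11 - 13.6)^2 = 6.76
Step 3: Sum of squared deviations = 1150.4
Step 4: Sample variance = 1150.4 / 9 = 127.8222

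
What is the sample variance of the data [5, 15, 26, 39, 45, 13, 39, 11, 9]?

228.7778

Step 1: Compute the mean: (5 + 15 + 26 + 39 + 45 + 13 + 39 + 11 + 9) / 9 = 22.4444
Step 2: Compute squared deviations from the mean:
  (5 - 22.4444)^2 = 304.3086
  (15 - 22.4444)^2 = 55.4198
  (26 - 22.4444)^2 = 12.642
  (39 - 22.4444)^2 = 274.0864
  (45 - 22.4444)^2 = 508.7531
  (13 - 22.4444)^2 = 89.1975
  (39 - 22.4444)^2 = 274.0864
  (11 - 22.4444)^2 = 130.9753
  (9 - 22.4444)^2 = 180.7531
Step 3: Sum of squared deviations = 1830.2222
Step 4: Sample variance = 1830.2222 / 8 = 228.7778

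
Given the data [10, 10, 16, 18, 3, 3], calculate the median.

10

Step 1: Sort the data in ascending order: [3, 3, 10, 10, 16, 18]
Step 2: The number of values is n = 6.
Step 3: Since n is even, the median is the average of positions 3 and 4:
  Median = (10 + 10) / 2 = 10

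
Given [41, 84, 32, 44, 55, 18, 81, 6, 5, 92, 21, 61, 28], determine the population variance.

789.2899

Step 1: Compute the mean: (41 + 84 + 32 + 44 + 55 + 18 + 81 + 6 + 5 + 92 + 21 + 61 + 28) / 13 = 43.6923
Step 2: Compute squared deviations from the mean:
  (41 - 43.6923)^2 = 7.2485
  (84 - 43.6923)^2 = 1624.7101
  (32 - 43.6923)^2 = 136.7101
  (44 - 43.6923)^2 = 0.0947
  (55 - 43.6923)^2 = 127.8639
  (18 - 43.6923)^2 = 660.0947
  (81 - 43.6923)^2 = 1391.8639
  (6 - 43.6923)^2 = 1420.7101
  (5 - 43.6923)^2 = 1497.0947
  (92 - 43.6923)^2 = 2333.6331
  (21 - 43.6923)^2 = 514.9408
  (61 - 43.6923)^2 = 299.5562
  (28 - 43.6923)^2 = 246.2485
Step 3: Sum of squared deviations = 10260.7692
Step 4: Population variance = 10260.7692 / 13 = 789.2899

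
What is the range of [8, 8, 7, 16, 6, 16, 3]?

13

Step 1: Identify the maximum value: max = 16
Step 2: Identify the minimum value: min = 3
Step 3: Range = max - min = 16 - 3 = 13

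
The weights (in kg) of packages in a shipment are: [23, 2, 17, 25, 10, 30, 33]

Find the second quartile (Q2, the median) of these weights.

23

Step 1: Sort the data: [2, 10, 17, 23, 25, 30, 33]
Step 2: n = 7
Step 3: Q2 is the median. Since n is odd, it is the middle value at position 4: 23
Step 4: Q2 = 23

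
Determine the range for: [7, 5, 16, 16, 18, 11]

13

Step 1: Identify the maximum value: max = 18
Step 2: Identify the minimum value: min = 5
Step 3: Range = max - min = 18 - 5 = 13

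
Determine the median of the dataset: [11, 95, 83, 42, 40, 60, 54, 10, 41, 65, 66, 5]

48

Step 1: Sort the data in ascending order: [5, 10, 11, 40, 41, 42, 54, 60, 65, 66, 83, 95]
Step 2: The number of values is n = 12.
Step 3: Since n is even, the median is the average of positions 6 and 7:
  Median = (42 + 54) / 2 = 48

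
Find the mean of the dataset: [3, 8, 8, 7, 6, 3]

5.8333

Step 1: Sum all values: 3 + 8 + 8 + 7 + 6 + 3 = 35
Step 2: Count the number of values: n = 6
Step 3: Mean = sum / n = 35 / 6 = 5.8333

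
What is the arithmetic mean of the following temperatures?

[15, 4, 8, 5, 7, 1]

6.6667

Step 1: Sum all values: 15 + 4 + 8 + 5 + 7 + 1 = 40
Step 2: Count the number of values: n = 6
Step 3: Mean = sum / n = 40 / 6 = 6.6667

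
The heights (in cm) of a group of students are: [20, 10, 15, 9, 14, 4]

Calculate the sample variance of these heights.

30.8

Step 1: Compute the mean: (20 + 10 + 15 + 9 + 14 + 4) / 6 = 12
Step 2: Compute squared deviations from the mean:
  (20 - 12)^2 = 64
  (10 - 12)^2 = 4
  (15 - 12)^2 = 9
  (9 - 12)^2 = 9
  (14 - 12)^2 = 4
  (4 - 12)^2 = 64
Step 3: Sum of squared deviations = 154
Step 4: Sample variance = 154 / 5 = 30.8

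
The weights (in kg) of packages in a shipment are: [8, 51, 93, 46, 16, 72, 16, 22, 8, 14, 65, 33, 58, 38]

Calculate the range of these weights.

85

Step 1: Identify the maximum value: max = 93
Step 2: Identify the minimum value: min = 8
Step 3: Range = max - min = 93 - 8 = 85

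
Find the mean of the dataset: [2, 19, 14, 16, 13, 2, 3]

9.8571

Step 1: Sum all values: 2 + 19 + 14 + 16 + 13 + 2 + 3 = 69
Step 2: Count the number of values: n = 7
Step 3: Mean = sum / n = 69 / 7 = 9.8571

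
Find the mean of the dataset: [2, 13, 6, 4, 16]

8.2

Step 1: Sum all values: 2 + 13 + 6 + 4 + 16 = 41
Step 2: Count the number of values: n = 5
Step 3: Mean = sum / n = 41 / 5 = 8.2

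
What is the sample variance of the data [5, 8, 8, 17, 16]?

28.7

Step 1: Compute the mean: (5 + 8 + 8 + 17 + 16) / 5 = 10.8
Step 2: Compute squared deviations from the mean:
  (5 - 10.8)^2 = 33.64
  (8 - 10.8)^2 = 7.84
  (8 - 10.8)^2 = 7.84
  (17 - 10.8)^2 = 38.44
  (16 - 10.8)^2 = 27.04
Step 3: Sum of squared deviations = 114.8
Step 4: Sample variance = 114.8 / 4 = 28.7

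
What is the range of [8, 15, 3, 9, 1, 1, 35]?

34

Step 1: Identify the maximum value: max = 35
Step 2: Identify the minimum value: min = 1
Step 3: Range = max - min = 35 - 1 = 34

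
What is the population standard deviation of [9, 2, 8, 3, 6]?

2.7276

Step 1: Compute the mean: 5.6
Step 2: Sum of squared deviations from the mean: 37.2
Step 3: Population variance = 37.2 / 5 = 7.44
Step 4: Standard deviation = sqrt(7.44) = 2.7276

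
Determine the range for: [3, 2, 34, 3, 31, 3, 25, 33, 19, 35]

33

Step 1: Identify the maximum value: max = 35
Step 2: Identify the minimum value: min = 2
Step 3: Range = max - min = 35 - 2 = 33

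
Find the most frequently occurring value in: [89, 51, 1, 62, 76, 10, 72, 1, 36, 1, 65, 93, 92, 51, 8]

1

Step 1: Count the frequency of each value:
  1: appears 3 time(s)
  8: appears 1 time(s)
  10: appears 1 time(s)
  36: appears 1 time(s)
  51: appears 2 time(s)
  62: appears 1 time(s)
  65: appears 1 time(s)
  72: appears 1 time(s)
  76: appears 1 time(s)
  89: appears 1 time(s)
  92: appears 1 time(s)
  93: appears 1 time(s)
Step 2: The value 1 appears most frequently (3 times).
Step 3: Mode = 1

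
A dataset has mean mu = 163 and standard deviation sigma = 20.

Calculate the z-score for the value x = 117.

-2.3

Step 1: Recall the z-score formula: z = (x - mu) / sigma
Step 2: Substitute values: z = (117 - 163) / 20
Step 3: z = -46 / 20 = -2.3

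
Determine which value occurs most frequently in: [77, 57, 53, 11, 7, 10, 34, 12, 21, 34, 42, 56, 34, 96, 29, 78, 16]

34

Step 1: Count the frequency of each value:
  7: appears 1 time(s)
  10: appears 1 time(s)
  11: appears 1 time(s)
  12: appears 1 time(s)
  16: appears 1 time(s)
  21: appears 1 time(s)
  29: appears 1 time(s)
  34: appears 3 time(s)
  42: appears 1 time(s)
  53: appears 1 time(s)
  56: appears 1 time(s)
  57: appears 1 time(s)
  77: appears 1 time(s)
  78: appears 1 time(s)
  96: appears 1 time(s)
Step 2: The value 34 appears most frequently (3 times).
Step 3: Mode = 34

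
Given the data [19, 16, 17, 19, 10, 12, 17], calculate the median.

17

Step 1: Sort the data in ascending order: [10, 12, 16, 17, 17, 19, 19]
Step 2: The number of values is n = 7.
Step 3: Since n is odd, the median is the middle value at position 4: 17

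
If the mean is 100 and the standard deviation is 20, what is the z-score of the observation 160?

3

Step 1: Recall the z-score formula: z = (x - mu) / sigma
Step 2: Substitute values: z = (160 - 100) / 20
Step 3: z = 60 / 20 = 3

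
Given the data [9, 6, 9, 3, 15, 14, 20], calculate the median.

9

Step 1: Sort the data in ascending order: [3, 6, 9, 9, 14, 15, 20]
Step 2: The number of values is n = 7.
Step 3: Since n is odd, the median is the middle value at position 4: 9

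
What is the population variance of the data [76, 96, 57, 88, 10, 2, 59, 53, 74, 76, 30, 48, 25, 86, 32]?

794.9156

Step 1: Compute the mean: (76 + 96 + 57 + 88 + 10 + 2 + 59 + 53 + 74 + 76 + 30 + 48 + 25 + 86 + 32) / 15 = 54.1333
Step 2: Compute squared deviations from the mean:
  (76 - 54.1333)^2 = 478.1511
  (96 - 54.1333)^2 = 1752.8178
  (57 - 54.1333)^2 = 8.2178
  (88 - 54.1333)^2 = 1146.9511
  (10 - 54.1333)^2 = 1947.7511
  (2 - 54.1333)^2 = 2717.8844
  (59 - 54.1333)^2 = 23.6844
  (53 - 54.1333)^2 = 1.2844
  (74 - 54.1333)^2 = 394.6844
  (76 - 54.1333)^2 = 478.1511
  (30 - 54.1333)^2 = 582.4178
  (48 - 54.1333)^2 = 37.6178
  (25 - 54.1333)^2 = 848.7511
  (86 - 54.1333)^2 = 1015.4844
  (32 - 54.1333)^2 = 489.8844
Step 3: Sum of squared deviations = 11923.7333
Step 4: Population variance = 11923.7333 / 15 = 794.9156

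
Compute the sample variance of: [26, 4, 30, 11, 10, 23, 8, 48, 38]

224.75

Step 1: Compute the mean: (26 + 4 + 30 + 11 + 10 + 23 + 8 + 48 + 38) / 9 = 22
Step 2: Compute squared deviations from the mean:
  (26 - 22)^2 = 16
  (4 - 22)^2 = 324
  (30 - 22)^2 = 64
  (11 - 22)^2 = 121
  (10 - 22)^2 = 144
  (23 - 22)^2 = 1
  (8 - 22)^2 = 196
  (48 - 22)^2 = 676
  (38 - 22)^2 = 256
Step 3: Sum of squared deviations = 1798
Step 4: Sample variance = 1798 / 8 = 224.75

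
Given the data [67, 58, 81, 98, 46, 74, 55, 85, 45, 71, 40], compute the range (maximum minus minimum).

58

Step 1: Identify the maximum value: max = 98
Step 2: Identify the minimum value: min = 40
Step 3: Range = max - min = 98 - 40 = 58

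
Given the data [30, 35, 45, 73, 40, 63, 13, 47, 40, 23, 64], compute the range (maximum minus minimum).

60

Step 1: Identify the maximum value: max = 73
Step 2: Identify the minimum value: min = 13
Step 3: Range = max - min = 73 - 13 = 60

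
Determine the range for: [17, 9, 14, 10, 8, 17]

9

Step 1: Identify the maximum value: max = 17
Step 2: Identify the minimum value: min = 8
Step 3: Range = max - min = 17 - 8 = 9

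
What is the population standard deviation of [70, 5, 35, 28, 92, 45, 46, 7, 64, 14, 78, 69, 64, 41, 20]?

26.1488

Step 1: Compute the mean: 45.2
Step 2: Sum of squared deviations from the mean: 10256.4
Step 3: Population variance = 10256.4 / 15 = 683.76
Step 4: Standard deviation = sqrt(683.76) = 26.1488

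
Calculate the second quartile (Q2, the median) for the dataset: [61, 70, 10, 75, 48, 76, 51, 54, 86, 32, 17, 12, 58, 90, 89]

58

Step 1: Sort the data: [10, 12, 17, 32, 48, 51, 54, 58, 61, 70, 75, 76, 86, 89, 90]
Step 2: n = 15
Step 3: Q2 is the median. Since n is odd, it is the middle value at position 8: 58
Step 4: Q2 = 58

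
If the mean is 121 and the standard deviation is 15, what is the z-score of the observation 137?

1.0667

Step 1: Recall the z-score formula: z = (x - mu) / sigma
Step 2: Substitute values: z = (137 - 121) / 15
Step 3: z = 16 / 15 = 1.0667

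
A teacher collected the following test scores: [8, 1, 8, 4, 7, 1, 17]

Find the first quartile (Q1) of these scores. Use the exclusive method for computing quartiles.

1

Step 1: Sort the data: [1, 1, 4, 7, 8, 8, 17]
Step 2: n = 7
Step 3: Using the exclusive quartile method:
  Q1 = 1
  Q2 (median) = 7
  Q3 = 8
  IQR = Q3 - Q1 = 8 - 1 = 7
Step 4: Q1 = 1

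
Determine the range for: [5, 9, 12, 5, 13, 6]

8

Step 1: Identify the maximum value: max = 13
Step 2: Identify the minimum value: min = 5
Step 3: Range = max - min = 13 - 5 = 8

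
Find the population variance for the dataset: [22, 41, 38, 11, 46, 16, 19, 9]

180.4375

Step 1: Compute the mean: (22 + 41 + 38 + 11 + 46 + 16 + 19 + 9) / 8 = 25.25
Step 2: Compute squared deviations from the mean:
  (22 - 25.25)^2 = 10.5625
  (41 - 25.25)^2 = 248.0625
  (38 - 25.25)^2 = 162.5625
  (11 - 25.25)^2 = 203.0625
  (46 - 25.25)^2 = 430.5625
  (16 - 25.25)^2 = 85.5625
  (19 - 25.25)^2 = 39.0625
  (9 - 25.25)^2 = 264.0625
Step 3: Sum of squared deviations = 1443.5
Step 4: Population variance = 1443.5 / 8 = 180.4375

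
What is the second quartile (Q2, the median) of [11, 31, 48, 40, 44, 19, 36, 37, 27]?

36

Step 1: Sort the data: [11, 19, 27, 31, 36, 37, 40, 44, 48]
Step 2: n = 9
Step 3: Q2 is the median. Since n is odd, it is the middle value at position 5: 36
Step 4: Q2 = 36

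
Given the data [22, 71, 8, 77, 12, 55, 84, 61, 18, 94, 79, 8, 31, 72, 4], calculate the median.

55

Step 1: Sort the data in ascending order: [4, 8, 8, 12, 18, 22, 31, 55, 61, 71, 72, 77, 79, 84, 94]
Step 2: The number of values is n = 15.
Step 3: Since n is odd, the median is the middle value at position 8: 55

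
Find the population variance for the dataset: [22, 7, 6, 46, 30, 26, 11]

178.9796

Step 1: Compute the mean: (22 + 7 + 6 + 46 + 30 + 26 + 11) / 7 = 21.1429
Step 2: Compute squared deviations from the mean:
  (22 - 21.1429)^2 = 0.7347
  (7 - 21.1429)^2 = 200.0204
  (6 - 21.1429)^2 = 229.3061
  (46 - 21.1429)^2 = 617.8776
  (30 - 21.1429)^2 = 78.449
  (26 - 21.1429)^2 = 23.5918
  (11 - 21.1429)^2 = 102.8776
Step 3: Sum of squared deviations = 1252.8571
Step 4: Population variance = 1252.8571 / 7 = 178.9796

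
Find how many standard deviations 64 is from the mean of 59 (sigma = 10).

0.5

Step 1: Recall the z-score formula: z = (x - mu) / sigma
Step 2: Substitute values: z = (64 - 59) / 10
Step 3: z = 5 / 10 = 0.5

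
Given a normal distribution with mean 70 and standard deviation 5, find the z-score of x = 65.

-1

Step 1: Recall the z-score formula: z = (x - mu) / sigma
Step 2: Substitute values: z = (65 - 70) / 5
Step 3: z = -5 / 5 = -1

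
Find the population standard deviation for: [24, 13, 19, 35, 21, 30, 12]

7.8194

Step 1: Compute the mean: 22
Step 2: Sum of squared deviations from the mean: 428
Step 3: Population variance = 428 / 7 = 61.1429
Step 4: Standard deviation = sqrt(61.1429) = 7.8194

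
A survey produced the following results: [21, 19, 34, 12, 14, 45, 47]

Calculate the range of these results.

35

Step 1: Identify the maximum value: max = 47
Step 2: Identify the minimum value: min = 12
Step 3: Range = max - min = 47 - 12 = 35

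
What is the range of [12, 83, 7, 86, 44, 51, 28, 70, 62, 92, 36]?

85

Step 1: Identify the maximum value: max = 92
Step 2: Identify the minimum value: min = 7
Step 3: Range = max - min = 92 - 7 = 85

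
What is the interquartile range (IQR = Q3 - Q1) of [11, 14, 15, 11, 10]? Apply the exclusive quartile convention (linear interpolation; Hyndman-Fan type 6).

4

Step 1: Sort the data: [10, 11, 11, 14, 15]
Step 2: n = 5
Step 3: Using the exclusive quartile method:
  Q1 = 10.5
  Q2 (median) = 11
  Q3 = 14.5
  IQR = Q3 - Q1 = 14.5 - 10.5 = 4
Step 4: IQR = 4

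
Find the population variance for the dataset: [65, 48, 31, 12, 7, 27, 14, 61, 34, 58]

410.41

Step 1: Compute the mean: (65 + 48 + 31 + 12 + 7 + 27 + 14 + 61 + 34 + 58) / 10 = 35.7
Step 2: Compute squared deviations from the mean:
  (65 - 35.7)^2 = 858.49
  (48 - 35.7)^2 = 151.29
  (31 - 35.7)^2 = 22.09
  (12 - 35.7)^2 = 561.69
  (7 - 35.7)^2 = 823.69
  (27 - 35.7)^2 = 75.69
  (14 - 35.7)^2 = 470.89
  (61 - 35.7)^2 = 640.09
  (34 - 35.7)^2 = 2.89
  (58 - 35.7)^2 = 497.29
Step 3: Sum of squared deviations = 4104.1
Step 4: Population variance = 4104.1 / 10 = 410.41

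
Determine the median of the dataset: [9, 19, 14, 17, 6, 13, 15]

14

Step 1: Sort the data in ascending order: [6, 9, 13, 14, 15, 17, 19]
Step 2: The number of values is n = 7.
Step 3: Since n is odd, the median is the middle value at position 4: 14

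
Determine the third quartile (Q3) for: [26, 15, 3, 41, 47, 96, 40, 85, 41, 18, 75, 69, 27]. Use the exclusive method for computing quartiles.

72

Step 1: Sort the data: [3, 15, 18, 26, 27, 40, 41, 41, 47, 69, 75, 85, 96]
Step 2: n = 13
Step 3: Using the exclusive quartile method:
  Q1 = 22
  Q2 (median) = 41
  Q3 = 72
  IQR = Q3 - Q1 = 72 - 22 = 50
Step 4: Q3 = 72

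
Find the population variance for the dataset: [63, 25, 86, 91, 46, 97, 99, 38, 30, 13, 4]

1115.0579

Step 1: Compute the mean: (63 + 25 + 86 + 91 + 46 + 97 + 99 + 38 + 30 + 13 + 4) / 11 = 53.8182
Step 2: Compute squared deviations from the mean:
  (63 - 53.8182)^2 = 84.3058
  (25 - 53.8182)^2 = 830.4876
  (86 - 53.8182)^2 = 1035.6694
  (91 - 53.8182)^2 = 1382.4876
  (46 - 53.8182)^2 = 61.124
  (97 - 53.8182)^2 = 1864.6694
  (99 - 53.8182)^2 = 2041.3967
  (38 - 53.8182)^2 = 250.2149
  (30 - 53.8182)^2 = 567.3058
  (13 - 53.8182)^2 = 1666.124
  (4 - 53.8182)^2 = 2481.8512
Step 3: Sum of squared deviations = 12265.6364
Step 4: Population variance = 12265.6364 / 11 = 1115.0579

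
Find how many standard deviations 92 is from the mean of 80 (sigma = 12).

1

Step 1: Recall the z-score formula: z = (x - mu) / sigma
Step 2: Substitute values: z = (92 - 80) / 12
Step 3: z = 12 / 12 = 1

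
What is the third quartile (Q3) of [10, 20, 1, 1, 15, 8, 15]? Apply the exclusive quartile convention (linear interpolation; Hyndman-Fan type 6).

15

Step 1: Sort the data: [1, 1, 8, 10, 15, 15, 20]
Step 2: n = 7
Step 3: Using the exclusive quartile method:
  Q1 = 1
  Q2 (median) = 10
  Q3 = 15
  IQR = Q3 - Q1 = 15 - 1 = 14
Step 4: Q3 = 15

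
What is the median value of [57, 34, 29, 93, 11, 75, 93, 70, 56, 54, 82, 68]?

62.5

Step 1: Sort the data in ascending order: [11, 29, 34, 54, 56, 57, 68, 70, 75, 82, 93, 93]
Step 2: The number of values is n = 12.
Step 3: Since n is even, the median is the average of positions 6 and 7:
  Median = (57 + 68) / 2 = 62.5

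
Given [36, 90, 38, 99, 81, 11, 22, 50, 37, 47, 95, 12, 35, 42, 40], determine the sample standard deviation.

28.8196

Step 1: Compute the mean: 49
Step 2: Sum of squared deviations from the mean: 11628
Step 3: Sample variance = 11628 / 14 = 830.5714
Step 4: Standard deviation = sqrt(830.5714) = 28.8196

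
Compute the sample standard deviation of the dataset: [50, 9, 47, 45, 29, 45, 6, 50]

18.3103

Step 1: Compute the mean: 35.125
Step 2: Sum of squared deviations from the mean: 2346.875
Step 3: Sample variance = 2346.875 / 7 = 335.2679
Step 4: Standard deviation = sqrt(335.2679) = 18.3103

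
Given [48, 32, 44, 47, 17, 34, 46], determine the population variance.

110.4898

Step 1: Compute the mean: (48 + 32 + 44 + 47 + 17 + 34 + 46) / 7 = 38.2857
Step 2: Compute squared deviations from the mean:
  (48 - 38.2857)^2 = 94.3673
  (32 - 38.2857)^2 = 39.5102
  (44 - 38.2857)^2 = 32.6531
  (47 - 38.2857)^2 = 75.9388
  (17 - 38.2857)^2 = 453.0816
  (34 - 38.2857)^2 = 18.3673
  (46 - 38.2857)^2 = 59.5102
Step 3: Sum of squared deviations = 773.4286
Step 4: Population variance = 773.4286 / 7 = 110.4898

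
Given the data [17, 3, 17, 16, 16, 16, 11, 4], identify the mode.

16

Step 1: Count the frequency of each value:
  3: appears 1 time(s)
  4: appears 1 time(s)
  11: appears 1 time(s)
  16: appears 3 time(s)
  17: appears 2 time(s)
Step 2: The value 16 appears most frequently (3 times).
Step 3: Mode = 16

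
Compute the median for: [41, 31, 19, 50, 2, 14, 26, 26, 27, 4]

26

Step 1: Sort the data in ascending order: [2, 4, 14, 19, 26, 26, 27, 31, 41, 50]
Step 2: The number of values is n = 10.
Step 3: Since n is even, the median is the average of positions 5 and 6:
  Median = (26 + 26) / 2 = 26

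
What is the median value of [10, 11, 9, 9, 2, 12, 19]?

10

Step 1: Sort the data in ascending order: [2, 9, 9, 10, 11, 12, 19]
Step 2: The number of values is n = 7.
Step 3: Since n is odd, the median is the middle value at position 4: 10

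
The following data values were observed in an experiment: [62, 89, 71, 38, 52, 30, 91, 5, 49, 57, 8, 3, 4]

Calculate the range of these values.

88

Step 1: Identify the maximum value: max = 91
Step 2: Identify the minimum value: min = 3
Step 3: Range = max - min = 91 - 3 = 88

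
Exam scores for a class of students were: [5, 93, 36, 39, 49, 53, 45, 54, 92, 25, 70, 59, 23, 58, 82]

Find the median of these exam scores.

53

Step 1: Sort the data in ascending order: [5, 23, 25, 36, 39, 45, 49, 53, 54, 58, 59, 70, 82, 92, 93]
Step 2: The number of values is n = 15.
Step 3: Since n is odd, the median is the middle value at position 8: 53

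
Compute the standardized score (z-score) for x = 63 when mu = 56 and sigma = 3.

2.3333

Step 1: Recall the z-score formula: z = (x - mu) / sigma
Step 2: Substitute values: z = (63 - 56) / 3
Step 3: z = 7 / 3 = 2.3333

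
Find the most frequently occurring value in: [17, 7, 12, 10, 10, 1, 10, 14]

10

Step 1: Count the frequency of each value:
  1: appears 1 time(s)
  7: appears 1 time(s)
  10: appears 3 time(s)
  12: appears 1 time(s)
  14: appears 1 time(s)
  17: appears 1 time(s)
Step 2: The value 10 appears most frequently (3 times).
Step 3: Mode = 10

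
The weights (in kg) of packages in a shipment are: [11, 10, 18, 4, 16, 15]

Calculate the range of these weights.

14

Step 1: Identify the maximum value: max = 18
Step 2: Identify the minimum value: min = 4
Step 3: Range = max - min = 18 - 4 = 14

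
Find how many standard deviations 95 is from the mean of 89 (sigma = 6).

1

Step 1: Recall the z-score formula: z = (x - mu) / sigma
Step 2: Substitute values: z = (95 - 89) / 6
Step 3: z = 6 / 6 = 1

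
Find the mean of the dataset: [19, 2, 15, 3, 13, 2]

9

Step 1: Sum all values: 19 + 2 + 15 + 3 + 13 + 2 = 54
Step 2: Count the number of values: n = 6
Step 3: Mean = sum / n = 54 / 6 = 9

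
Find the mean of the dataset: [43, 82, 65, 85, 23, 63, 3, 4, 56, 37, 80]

49.1818

Step 1: Sum all values: 43 + 82 + 65 + 85 + 23 + 63 + 3 + 4 + 56 + 37 + 80 = 541
Step 2: Count the number of values: n = 11
Step 3: Mean = sum / n = 541 / 11 = 49.1818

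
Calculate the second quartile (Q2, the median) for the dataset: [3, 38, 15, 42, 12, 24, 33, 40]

28.5

Step 1: Sort the data: [3, 12, 15, 24, 33, 38, 40, 42]
Step 2: n = 8
Step 3: Q2 is the median. Since n is even, it is the average of the values at positions 4 and 5:
  Q2 = (24 + 33) / 2 = 28.5
Step 4: Q2 = 28.5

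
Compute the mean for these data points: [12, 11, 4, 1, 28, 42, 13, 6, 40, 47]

20.4

Step 1: Sum all values: 12 + 11 + 4 + 1 + 28 + 42 + 13 + 6 + 40 + 47 = 204
Step 2: Count the number of values: n = 10
Step 3: Mean = sum / n = 204 / 10 = 20.4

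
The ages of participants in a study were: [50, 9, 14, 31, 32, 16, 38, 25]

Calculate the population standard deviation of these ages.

12.791

Step 1: Compute the mean: 26.875
Step 2: Sum of squared deviations from the mean: 1308.875
Step 3: Population variance = 1308.875 / 8 = 163.6094
Step 4: Standard deviation = sqrt(163.6094) = 12.791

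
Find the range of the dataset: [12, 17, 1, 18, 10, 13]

17

Step 1: Identify the maximum value: max = 18
Step 2: Identify the minimum value: min = 1
Step 3: Range = max - min = 18 - 1 = 17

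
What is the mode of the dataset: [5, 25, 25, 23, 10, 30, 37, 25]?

25

Step 1: Count the frequency of each value:
  5: appears 1 time(s)
  10: appears 1 time(s)
  23: appears 1 time(s)
  25: appears 3 time(s)
  30: appears 1 time(s)
  37: appears 1 time(s)
Step 2: The value 25 appears most frequently (3 times).
Step 3: Mode = 25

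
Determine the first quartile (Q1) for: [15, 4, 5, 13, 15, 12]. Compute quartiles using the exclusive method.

4.75

Step 1: Sort the data: [4, 5, 12, 13, 15, 15]
Step 2: n = 6
Step 3: Using the exclusive quartile method:
  Q1 = 4.75
  Q2 (median) = 12.5
  Q3 = 15
  IQR = Q3 - Q1 = 15 - 4.75 = 10.25
Step 4: Q1 = 4.75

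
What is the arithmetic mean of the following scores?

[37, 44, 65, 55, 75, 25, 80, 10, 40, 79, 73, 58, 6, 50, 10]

47.1333

Step 1: Sum all values: 37 + 44 + 65 + 55 + 75 + 25 + 80 + 10 + 40 + 79 + 73 + 58 + 6 + 50 + 10 = 707
Step 2: Count the number of values: n = 15
Step 3: Mean = sum / n = 707 / 15 = 47.1333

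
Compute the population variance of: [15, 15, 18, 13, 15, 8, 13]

8.1224

Step 1: Compute the mean: (15 + 15 + 18 + 13 + 15 + 8 + 13) / 7 = 13.8571
Step 2: Compute squared deviations from the mean:
  (15 - 13.8571)^2 = 1.3061
  (15 - 13.8571)^2 = 1.3061
  (18 - 13.8571)^2 = 17.1633
  (13 - 13.8571)^2 = 0.7347
  (15 - 13.8571)^2 = 1.3061
  (8 - 13.8571)^2 = 34.3061
  (13 - 13.8571)^2 = 0.7347
Step 3: Sum of squared deviations = 56.8571
Step 4: Population variance = 56.8571 / 7 = 8.1224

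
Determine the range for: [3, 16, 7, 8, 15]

13

Step 1: Identify the maximum value: max = 16
Step 2: Identify the minimum value: min = 3
Step 3: Range = max - min = 16 - 3 = 13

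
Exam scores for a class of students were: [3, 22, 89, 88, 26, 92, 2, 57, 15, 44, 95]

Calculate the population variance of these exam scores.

1264.6116

Step 1: Compute the mean: (3 + 22 + 89 + 88 + 26 + 92 + 2 + 57 + 15 + 44 + 95) / 11 = 48.4545
Step 2: Compute squared deviations from the mean:
  (3 - 48.4545)^2 = 2066.1157
  (22 - 48.4545)^2 = 699.843
  (89 - 48.4545)^2 = 1643.9339
  (88 - 48.4545)^2 = 1563.843
  (26 - 48.4545)^2 = 504.2066
  (92 - 48.4545)^2 = 1896.2066
  (2 - 48.4545)^2 = 2158.0248
  (57 - 48.4545)^2 = 73.0248
  (15 - 48.4545)^2 = 1119.2066
  (44 - 48.4545)^2 = 19.843
  (95 - 48.4545)^2 = 2166.4793
Step 3: Sum of squared deviations = 13910.7273
Step 4: Population variance = 13910.7273 / 11 = 1264.6116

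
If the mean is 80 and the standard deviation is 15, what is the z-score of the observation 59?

-1.4

Step 1: Recall the z-score formula: z = (x - mu) / sigma
Step 2: Substitute values: z = (59 - 80) / 15
Step 3: z = -21 / 15 = -1.4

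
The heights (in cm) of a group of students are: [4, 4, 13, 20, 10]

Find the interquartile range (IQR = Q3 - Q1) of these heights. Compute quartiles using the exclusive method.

12.5

Step 1: Sort the data: [4, 4, 10, 13, 20]
Step 2: n = 5
Step 3: Using the exclusive quartile method:
  Q1 = 4
  Q2 (median) = 10
  Q3 = 16.5
  IQR = Q3 - Q1 = 16.5 - 4 = 12.5
Step 4: IQR = 12.5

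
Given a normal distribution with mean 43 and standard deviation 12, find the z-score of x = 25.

-1.5

Step 1: Recall the z-score formula: z = (x - mu) / sigma
Step 2: Substitute values: z = (25 - 43) / 12
Step 3: z = -18 / 12 = -1.5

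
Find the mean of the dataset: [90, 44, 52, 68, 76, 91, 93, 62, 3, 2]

58.1

Step 1: Sum all values: 90 + 44 + 52 + 68 + 76 + 91 + 93 + 62 + 3 + 2 = 581
Step 2: Count the number of values: n = 10
Step 3: Mean = sum / n = 581 / 10 = 58.1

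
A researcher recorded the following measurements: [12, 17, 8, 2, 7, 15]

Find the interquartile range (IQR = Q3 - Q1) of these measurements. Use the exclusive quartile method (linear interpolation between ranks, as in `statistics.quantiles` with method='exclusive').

9.75

Step 1: Sort the data: [2, 7, 8, 12, 15, 17]
Step 2: n = 6
Step 3: Using the exclusive quartile method:
  Q1 = 5.75
  Q2 (median) = 10
  Q3 = 15.5
  IQR = Q3 - Q1 = 15.5 - 5.75 = 9.75
Step 4: IQR = 9.75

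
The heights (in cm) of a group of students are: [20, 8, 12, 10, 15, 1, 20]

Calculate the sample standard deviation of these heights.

6.7999

Step 1: Compute the mean: 12.2857
Step 2: Sum of squared deviations from the mean: 277.4286
Step 3: Sample variance = 277.4286 / 6 = 46.2381
Step 4: Standard deviation = sqrt(46.2381) = 6.7999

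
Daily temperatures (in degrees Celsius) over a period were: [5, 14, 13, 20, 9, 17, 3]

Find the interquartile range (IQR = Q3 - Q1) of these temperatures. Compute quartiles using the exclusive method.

12

Step 1: Sort the data: [3, 5, 9, 13, 14, 17, 20]
Step 2: n = 7
Step 3: Using the exclusive quartile method:
  Q1 = 5
  Q2 (median) = 13
  Q3 = 17
  IQR = Q3 - Q1 = 17 - 5 = 12
Step 4: IQR = 12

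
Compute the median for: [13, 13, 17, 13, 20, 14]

13.5

Step 1: Sort the data in ascending order: [13, 13, 13, 14, 17, 20]
Step 2: The number of values is n = 6.
Step 3: Since n is even, the median is the average of positions 3 and 4:
  Median = (13 + 14) / 2 = 13.5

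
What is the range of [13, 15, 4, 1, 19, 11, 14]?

18

Step 1: Identify the maximum value: max = 19
Step 2: Identify the minimum value: min = 1
Step 3: Range = max - min = 19 - 1 = 18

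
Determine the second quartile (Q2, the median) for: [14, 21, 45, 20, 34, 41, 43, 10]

27.5

Step 1: Sort the data: [10, 14, 20, 21, 34, 41, 43, 45]
Step 2: n = 8
Step 3: Q2 is the median. Since n is even, it is the average of the values at positions 4 and 5:
  Q2 = (21 + 34) / 2 = 27.5
Step 4: Q2 = 27.5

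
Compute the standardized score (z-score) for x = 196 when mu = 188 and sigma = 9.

0.8889

Step 1: Recall the z-score formula: z = (x - mu) / sigma
Step 2: Substitute values: z = (196 - 188) / 9
Step 3: z = 8 / 9 = 0.8889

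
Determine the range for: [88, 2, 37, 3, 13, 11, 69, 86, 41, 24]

86

Step 1: Identify the maximum value: max = 88
Step 2: Identify the minimum value: min = 2
Step 3: Range = max - min = 88 - 2 = 86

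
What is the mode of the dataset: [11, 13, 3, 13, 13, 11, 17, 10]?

13

Step 1: Count the frequency of each value:
  3: appears 1 time(s)
  10: appears 1 time(s)
  11: appears 2 time(s)
  13: appears 3 time(s)
  17: appears 1 time(s)
Step 2: The value 13 appears most frequently (3 times).
Step 3: Mode = 13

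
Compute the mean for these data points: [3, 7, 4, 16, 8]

7.6

Step 1: Sum all values: 3 + 7 + 4 + 16 + 8 = 38
Step 2: Count the number of values: n = 5
Step 3: Mean = sum / n = 38 / 5 = 7.6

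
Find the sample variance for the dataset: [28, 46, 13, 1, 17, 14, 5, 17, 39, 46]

266.4889

Step 1: Compute the mean: (28 + 46 + 13 + 1 + 17 + 14 + 5 + 17 + 39 + 46) / 10 = 22.6
Step 2: Compute squared deviations from the mean:
  (28 - 22.6)^2 = 29.16
  (46 - 22.6)^2 = 547.56
  (13 - 22.6)^2 = 92.16
  (1 - 22.6)^2 = 466.56
  (17 - 22.6)^2 = 31.36
  (14 - 22.6)^2 = 73.96
  (5 - 22.6)^2 = 309.76
  (17 - 22.6)^2 = 31.36
  (39 - 22.6)^2 = 268.96
  (46 - 22.6)^2 = 547.56
Step 3: Sum of squared deviations = 2398.4
Step 4: Sample variance = 2398.4 / 9 = 266.4889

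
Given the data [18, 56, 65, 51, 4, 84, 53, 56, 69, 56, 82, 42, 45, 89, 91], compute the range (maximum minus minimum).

87

Step 1: Identify the maximum value: max = 91
Step 2: Identify the minimum value: min = 4
Step 3: Range = max - min = 91 - 4 = 87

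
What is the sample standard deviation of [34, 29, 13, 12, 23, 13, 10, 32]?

9.9103

Step 1: Compute the mean: 20.75
Step 2: Sum of squared deviations from the mean: 687.5
Step 3: Sample variance = 687.5 / 7 = 98.2143
Step 4: Standard deviation = sqrt(98.2143) = 9.9103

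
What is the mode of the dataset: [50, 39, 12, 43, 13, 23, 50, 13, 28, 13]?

13

Step 1: Count the frequency of each value:
  12: appears 1 time(s)
  13: appears 3 time(s)
  23: appears 1 time(s)
  28: appears 1 time(s)
  39: appears 1 time(s)
  43: appears 1 time(s)
  50: appears 2 time(s)
Step 2: The value 13 appears most frequently (3 times).
Step 3: Mode = 13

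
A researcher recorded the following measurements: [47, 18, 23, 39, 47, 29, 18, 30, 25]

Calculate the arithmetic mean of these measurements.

30.6667

Step 1: Sum all values: 47 + 18 + 23 + 39 + 47 + 29 + 18 + 30 + 25 = 276
Step 2: Count the number of values: n = 9
Step 3: Mean = sum / n = 276 / 9 = 30.6667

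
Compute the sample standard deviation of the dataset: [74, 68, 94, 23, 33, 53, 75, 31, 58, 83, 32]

24.1416

Step 1: Compute the mean: 56.7273
Step 2: Sum of squared deviations from the mean: 5828.1818
Step 3: Sample variance = 5828.1818 / 10 = 582.8182
Step 4: Standard deviation = sqrt(582.8182) = 24.1416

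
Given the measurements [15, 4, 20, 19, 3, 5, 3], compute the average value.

9.8571

Step 1: Sum all values: 15 + 4 + 20 + 19 + 3 + 5 + 3 = 69
Step 2: Count the number of values: n = 7
Step 3: Mean = sum / n = 69 / 7 = 9.8571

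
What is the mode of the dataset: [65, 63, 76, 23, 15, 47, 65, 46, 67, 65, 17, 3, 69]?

65

Step 1: Count the frequency of each value:
  3: appears 1 time(s)
  15: appears 1 time(s)
  17: appears 1 time(s)
  23: appears 1 time(s)
  46: appears 1 time(s)
  47: appears 1 time(s)
  63: appears 1 time(s)
  65: appears 3 time(s)
  67: appears 1 time(s)
  69: appears 1 time(s)
  76: appears 1 time(s)
Step 2: The value 65 appears most frequently (3 times).
Step 3: Mode = 65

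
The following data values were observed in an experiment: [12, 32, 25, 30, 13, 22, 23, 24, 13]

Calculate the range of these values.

20

Step 1: Identify the maximum value: max = 32
Step 2: Identify the minimum value: min = 12
Step 3: Range = max - min = 32 - 12 = 20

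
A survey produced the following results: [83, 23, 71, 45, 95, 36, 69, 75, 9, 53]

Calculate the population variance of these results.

683.29

Step 1: Compute the mean: (83 + 23 + 71 + 45 + 95 + 36 + 69 + 75 + 9 + 53) / 10 = 55.9
Step 2: Compute squared deviations from the mean:
  (83 - 55.9)^2 = 734.41
  (23 - 55.9)^2 = 1082.41
  (71 - 55.9)^2 = 228.01
  (45 - 55.9)^2 = 118.81
  (95 - 55.9)^2 = 1528.81
  (36 - 55.9)^2 = 396.01
  (69 - 55.9)^2 = 171.61
  (75 - 55.9)^2 = 364.81
  (9 - 55.9)^2 = 2199.61
  (53 - 55.9)^2 = 8.41
Step 3: Sum of squared deviations = 6832.9
Step 4: Population variance = 6832.9 / 10 = 683.29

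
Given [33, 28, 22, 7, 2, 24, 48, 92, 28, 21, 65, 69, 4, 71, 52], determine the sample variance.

740.6381

Step 1: Compute the mean: (33 + 28 + 22 + 7 + 2 + 24 + 48 + 92 + 28 + 21 + 65 + 69 + 4 + 71 + 52) / 15 = 37.7333
Step 2: Compute squared deviations from the mean:
  (33 - 37.7333)^2 = 22.4044
  (28 - 37.7333)^2 = 94.7378
  (22 - 37.7333)^2 = 247.5378
  (7 - 37.7333)^2 = 944.5378
  (2 - 37.7333)^2 = 1276.8711
  (24 - 37.7333)^2 = 188.6044
  (48 - 37.7333)^2 = 105.4044
  (92 - 37.7333)^2 = 2944.8711
  (28 - 37.7333)^2 = 94.7378
  (21 - 37.7333)^2 = 280.0044
  (65 - 37.7333)^2 = 743.4711
  (69 - 37.7333)^2 = 977.6044
  (4 - 37.7333)^2 = 1137.9378
  (71 - 37.7333)^2 = 1106.6711
  (52 - 37.7333)^2 = 203.5378
Step 3: Sum of squared deviations = 10368.9333
Step 4: Sample variance = 10368.9333 / 14 = 740.6381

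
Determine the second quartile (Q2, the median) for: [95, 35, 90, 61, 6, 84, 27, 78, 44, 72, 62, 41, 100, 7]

61.5

Step 1: Sort the data: [6, 7, 27, 35, 41, 44, 61, 62, 72, 78, 84, 90, 95, 100]
Step 2: n = 14
Step 3: Q2 is the median. Since n is even, it is the average of the values at positions 7 and 8:
  Q2 = (61 + 62) / 2 = 61.5
Step 4: Q2 = 61.5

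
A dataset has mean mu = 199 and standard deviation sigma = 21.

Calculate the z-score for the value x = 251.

2.4762

Step 1: Recall the z-score formula: z = (x - mu) / sigma
Step 2: Substitute values: z = (251 - 199) / 21
Step 3: z = 52 / 21 = 2.4762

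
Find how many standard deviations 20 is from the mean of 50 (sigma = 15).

-2

Step 1: Recall the z-score formula: z = (x - mu) / sigma
Step 2: Substitute values: z = (20 - 50) / 15
Step 3: z = -30 / 15 = -2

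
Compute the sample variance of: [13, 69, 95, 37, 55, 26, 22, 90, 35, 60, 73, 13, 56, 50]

705.033

Step 1: Compute the mean: (13 + 69 + 95 + 37 + 55 + 26 + 22 + 90 + 35 + 60 + 73 + 13 + 56 + 50) / 14 = 49.5714
Step 2: Compute squared deviations from the mean:
  (13 - 49.5714)^2 = 1337.4694
  (69 - 49.5714)^2 = 377.4694
  (95 - 49.5714)^2 = 2063.7551
  (37 - 49.5714)^2 = 158.0408
  (55 - 49.5714)^2 = 29.4694
  (26 - 49.5714)^2 = 555.6122
  (22 - 49.5714)^2 = 760.1837
  (90 - 49.5714)^2 = 1634.4694
  (35 - 49.5714)^2 = 212.3265
  (60 - 49.5714)^2 = 108.7551
  (73 - 49.5714)^2 = 548.898
  (13 - 49.5714)^2 = 1337.4694
  (56 - 49.5714)^2 = 41.3265
  (50 - 49.5714)^2 = 0.1837
Step 3: Sum of squared deviations = 9165.4286
Step 4: Sample variance = 9165.4286 / 13 = 705.033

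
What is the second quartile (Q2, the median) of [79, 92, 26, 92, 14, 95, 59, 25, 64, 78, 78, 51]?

71

Step 1: Sort the data: [14, 25, 26, 51, 59, 64, 78, 78, 79, 92, 92, 95]
Step 2: n = 12
Step 3: Q2 is the median. Since n is even, it is the average of the values at positions 6 and 7:
  Q2 = (64 + 78) / 2 = 71
Step 4: Q2 = 71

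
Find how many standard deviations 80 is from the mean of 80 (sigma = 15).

0

Step 1: Recall the z-score formula: z = (x - mu) / sigma
Step 2: Substitute values: z = (80 - 80) / 15
Step 3: z = 0 / 15 = 0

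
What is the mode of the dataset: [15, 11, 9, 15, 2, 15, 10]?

15

Step 1: Count the frequency of each value:
  2: appears 1 time(s)
  9: appears 1 time(s)
  10: appears 1 time(s)
  11: appears 1 time(s)
  15: appears 3 time(s)
Step 2: The value 15 appears most frequently (3 times).
Step 3: Mode = 15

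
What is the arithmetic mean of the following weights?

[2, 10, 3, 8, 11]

6.8

Step 1: Sum all values: 2 + 10 + 3 + 8 + 11 = 34
Step 2: Count the number of values: n = 5
Step 3: Mean = sum / n = 34 / 5 = 6.8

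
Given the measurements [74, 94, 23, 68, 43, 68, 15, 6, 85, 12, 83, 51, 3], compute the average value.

48.0769

Step 1: Sum all values: 74 + 94 + 23 + 68 + 43 + 68 + 15 + 6 + 85 + 12 + 83 + 51 + 3 = 625
Step 2: Count the number of values: n = 13
Step 3: Mean = sum / n = 625 / 13 = 48.0769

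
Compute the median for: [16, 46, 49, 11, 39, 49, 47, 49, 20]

46

Step 1: Sort the data in ascending order: [11, 16, 20, 39, 46, 47, 49, 49, 49]
Step 2: The number of values is n = 9.
Step 3: Since n is odd, the median is the middle value at position 5: 46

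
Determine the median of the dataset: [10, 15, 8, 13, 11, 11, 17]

11

Step 1: Sort the data in ascending order: [8, 10, 11, 11, 13, 15, 17]
Step 2: The number of values is n = 7.
Step 3: Since n is odd, the median is the middle value at position 4: 11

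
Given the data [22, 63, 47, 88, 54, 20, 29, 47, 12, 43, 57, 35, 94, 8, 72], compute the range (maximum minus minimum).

86

Step 1: Identify the maximum value: max = 94
Step 2: Identify the minimum value: min = 8
Step 3: Range = max - min = 94 - 8 = 86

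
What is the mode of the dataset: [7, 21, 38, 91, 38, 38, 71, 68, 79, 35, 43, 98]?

38

Step 1: Count the frequency of each value:
  7: appears 1 time(s)
  21: appears 1 time(s)
  35: appears 1 time(s)
  38: appears 3 time(s)
  43: appears 1 time(s)
  68: appears 1 time(s)
  71: appears 1 time(s)
  79: appears 1 time(s)
  91: appears 1 time(s)
  98: appears 1 time(s)
Step 2: The value 38 appears most frequently (3 times).
Step 3: Mode = 38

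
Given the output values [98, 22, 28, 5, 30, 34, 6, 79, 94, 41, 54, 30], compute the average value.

43.4167

Step 1: Sum all values: 98 + 22 + 28 + 5 + 30 + 34 + 6 + 79 + 94 + 41 + 54 + 30 = 521
Step 2: Count the number of values: n = 12
Step 3: Mean = sum / n = 521 / 12 = 43.4167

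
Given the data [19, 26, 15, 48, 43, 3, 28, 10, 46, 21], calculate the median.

23.5

Step 1: Sort the data in ascending order: [3, 10, 15, 19, 21, 26, 28, 43, 46, 48]
Step 2: The number of values is n = 10.
Step 3: Since n is even, the median is the average of positions 5 and 6:
  Median = (21 + 26) / 2 = 23.5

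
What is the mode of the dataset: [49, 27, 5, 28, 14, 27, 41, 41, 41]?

41

Step 1: Count the frequency of each value:
  5: appears 1 time(s)
  14: appears 1 time(s)
  27: appears 2 time(s)
  28: appears 1 time(s)
  41: appears 3 time(s)
  49: appears 1 time(s)
Step 2: The value 41 appears most frequently (3 times).
Step 3: Mode = 41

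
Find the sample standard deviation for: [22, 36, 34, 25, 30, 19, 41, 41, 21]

8.5505

Step 1: Compute the mean: 29.8889
Step 2: Sum of squared deviations from the mean: 584.8889
Step 3: Sample variance = 584.8889 / 8 = 73.1111
Step 4: Standard deviation = sqrt(73.1111) = 8.5505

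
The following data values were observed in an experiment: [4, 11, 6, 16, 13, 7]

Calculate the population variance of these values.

17.5833

Step 1: Compute the mean: (4 + 11 + 6 + 16 + 13 + 7) / 6 = 9.5
Step 2: Compute squared deviations from the mean:
  (4 - 9.5)^2 = 30.25
  (11 - 9.5)^2 = 2.25
  (6 - 9.5)^2 = 12.25
  (16 - 9.5)^2 = 42.25
  (13 - 9.5)^2 = 12.25
  (7 - 9.5)^2 = 6.25
Step 3: Sum of squared deviations = 105.5
Step 4: Population variance = 105.5 / 6 = 17.5833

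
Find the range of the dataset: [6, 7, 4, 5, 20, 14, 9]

16

Step 1: Identify the maximum value: max = 20
Step 2: Identify the minimum value: min = 4
Step 3: Range = max - min = 20 - 4 = 16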